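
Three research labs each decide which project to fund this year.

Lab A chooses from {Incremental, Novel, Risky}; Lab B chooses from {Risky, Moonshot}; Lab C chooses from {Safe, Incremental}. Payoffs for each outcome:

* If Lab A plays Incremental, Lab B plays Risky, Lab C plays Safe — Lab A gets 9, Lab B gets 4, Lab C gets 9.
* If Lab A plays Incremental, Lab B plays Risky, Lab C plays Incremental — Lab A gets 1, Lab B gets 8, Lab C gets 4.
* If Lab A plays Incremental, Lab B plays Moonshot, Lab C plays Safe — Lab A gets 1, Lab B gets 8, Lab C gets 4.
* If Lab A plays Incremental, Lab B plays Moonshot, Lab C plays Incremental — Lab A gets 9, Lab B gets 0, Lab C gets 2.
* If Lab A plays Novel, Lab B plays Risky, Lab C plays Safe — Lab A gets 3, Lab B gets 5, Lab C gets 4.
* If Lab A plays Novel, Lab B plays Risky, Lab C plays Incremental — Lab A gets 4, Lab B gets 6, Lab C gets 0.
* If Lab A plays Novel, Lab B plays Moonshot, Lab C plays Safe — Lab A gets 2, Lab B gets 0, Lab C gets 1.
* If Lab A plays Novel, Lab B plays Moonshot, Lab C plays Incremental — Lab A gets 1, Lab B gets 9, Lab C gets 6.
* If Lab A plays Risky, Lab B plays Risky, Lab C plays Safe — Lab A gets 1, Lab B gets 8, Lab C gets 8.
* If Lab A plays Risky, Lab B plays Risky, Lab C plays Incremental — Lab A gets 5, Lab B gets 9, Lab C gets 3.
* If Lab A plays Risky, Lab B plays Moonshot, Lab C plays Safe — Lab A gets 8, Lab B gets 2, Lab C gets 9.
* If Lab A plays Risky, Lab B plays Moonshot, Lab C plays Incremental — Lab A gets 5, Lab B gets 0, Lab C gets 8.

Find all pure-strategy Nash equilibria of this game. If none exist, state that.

For each strategy profile, look for a profitable unilateral deviation.
(Incremental, Risky, Safe): Lab B can switch to Moonshot (4 → 8). Not NE.
(Incremental, Risky, Incremental): Lab A can switch to Novel (1 → 4). Not NE.
(Incremental, Moonshot, Safe): Lab A can switch to Novel (1 → 2). Not NE.
(Incremental, Moonshot, Incremental): Lab B can switch to Risky (0 → 8). Not NE.
(Novel, Risky, Safe): Lab A can switch to Incremental (3 → 9). Not NE.
(Novel, Risky, Incremental): Lab A can switch to Risky (4 → 5). Not NE.
(Novel, Moonshot, Safe): Lab A can switch to Risky (2 → 8). Not NE.
(Novel, Moonshot, Incremental): Lab A can switch to Incremental (1 → 9). Not NE.
(Risky, Risky, Safe): Lab A can switch to Incremental (1 → 9). Not NE.
(Risky, Risky, Incremental): Lab C can switch to Safe (3 → 8). Not NE.
(Risky, Moonshot, Safe): Lab B can switch to Risky (2 → 8). Not NE.
(Risky, Moonshot, Incremental): Lab A can switch to Incremental (5 → 9). Not NE.

No pure-strategy Nash equilibrium.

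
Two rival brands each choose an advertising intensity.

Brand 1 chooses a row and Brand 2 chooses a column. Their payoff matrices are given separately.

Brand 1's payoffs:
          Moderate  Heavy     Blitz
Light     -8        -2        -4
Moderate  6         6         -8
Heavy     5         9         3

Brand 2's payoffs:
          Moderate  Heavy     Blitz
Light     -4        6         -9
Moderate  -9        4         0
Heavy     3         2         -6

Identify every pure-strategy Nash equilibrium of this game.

This game has no pure Nash equilibrium.

Check each profile: it is a Nash equilibrium iff no player can strictly gain by switching unilaterally.
(Light, Moderate): Brand 1 can switch to Moderate (-8 → 6). Not NE.
(Light, Heavy): Brand 1 can switch to Moderate (-2 → 6). Not NE.
(Light, Blitz): Brand 1 can switch to Heavy (-4 → 3). Not NE.
(Moderate, Moderate): Brand 2 can switch to Heavy (-9 → 4). Not NE.
(Moderate, Heavy): Brand 1 can switch to Heavy (6 → 9). Not NE.
(Moderate, Blitz): Brand 1 can switch to Light (-8 → -4). Not NE.
(Heavy, Moderate): Brand 1 can switch to Moderate (5 → 6). Not NE.
(Heavy, Heavy): Brand 2 can switch to Moderate (2 → 3). Not NE.
(Heavy, Blitz): Brand 2 can switch to Moderate (-6 → 3). Not NE.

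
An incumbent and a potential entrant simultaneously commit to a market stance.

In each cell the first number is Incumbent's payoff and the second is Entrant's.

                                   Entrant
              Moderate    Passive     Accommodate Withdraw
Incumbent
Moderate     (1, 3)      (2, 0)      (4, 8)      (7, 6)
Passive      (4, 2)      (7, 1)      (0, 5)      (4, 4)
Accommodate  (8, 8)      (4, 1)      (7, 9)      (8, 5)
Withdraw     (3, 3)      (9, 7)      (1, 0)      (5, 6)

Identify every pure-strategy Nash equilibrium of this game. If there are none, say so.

The pure Nash equilibria are (Accommodate, Accommodate); (Withdraw, Passive).

Incumbent against Moderate: payoffs 1, 4, 8, 3 → best response Accommodate.
Incumbent against Passive: payoffs 2, 7, 4, 9 → best response Withdraw.
Incumbent against Accommodate: payoffs 4, 0, 7, 1 → best response Accommodate.
Incumbent against Withdraw: payoffs 7, 4, 8, 5 → best response Accommodate.
Entrant against Moderate: payoffs 3, 0, 8, 6 → best response Accommodate.
Entrant against Passive: payoffs 2, 1, 5, 4 → best response Accommodate.
Entrant against Accommodate: payoffs 8, 1, 9, 5 → best response Accommodate.
Entrant against Withdraw: payoffs 3, 7, 0, 6 → best response Passive.
Mutual best responses: (Accommodate, Accommodate); (Withdraw, Passive).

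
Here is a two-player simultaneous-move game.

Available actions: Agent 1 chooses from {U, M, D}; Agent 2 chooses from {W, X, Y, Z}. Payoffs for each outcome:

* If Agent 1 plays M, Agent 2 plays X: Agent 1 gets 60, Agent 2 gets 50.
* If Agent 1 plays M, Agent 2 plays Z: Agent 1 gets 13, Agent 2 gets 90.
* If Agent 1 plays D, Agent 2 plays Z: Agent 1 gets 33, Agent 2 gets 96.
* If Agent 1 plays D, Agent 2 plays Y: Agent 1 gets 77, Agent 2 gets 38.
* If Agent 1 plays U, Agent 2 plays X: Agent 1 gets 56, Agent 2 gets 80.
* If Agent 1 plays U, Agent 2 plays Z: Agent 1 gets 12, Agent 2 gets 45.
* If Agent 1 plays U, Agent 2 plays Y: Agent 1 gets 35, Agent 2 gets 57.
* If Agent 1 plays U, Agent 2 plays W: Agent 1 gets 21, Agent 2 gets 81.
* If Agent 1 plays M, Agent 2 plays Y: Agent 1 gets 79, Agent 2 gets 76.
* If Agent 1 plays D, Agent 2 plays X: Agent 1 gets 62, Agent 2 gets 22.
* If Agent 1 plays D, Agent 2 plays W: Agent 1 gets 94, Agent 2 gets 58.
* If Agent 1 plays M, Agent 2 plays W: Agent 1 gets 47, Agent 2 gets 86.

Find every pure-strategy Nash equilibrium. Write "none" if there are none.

(U, W): Agent 1 can switch to M (21 → 47). Not NE.
(U, X): Agent 1 can switch to M (56 → 60). Not NE.
(U, Y): Agent 1 can switch to M (35 → 79). Not NE.
(U, Z): Agent 1 can switch to M (12 → 13). Not NE.
(M, W): Agent 1 can switch to D (47 → 94). Not NE.
(M, X): Agent 1 can switch to D (60 → 62). Not NE.
(M, Y): Agent 2 can switch to W (76 → 86). Not NE.
(M, Z): Agent 1 can switch to D (13 → 33). Not NE.
(D, W): Agent 2 can switch to Z (58 → 96). Not NE.
(D, X): Agent 2 can switch to W (22 → 58). Not NE.
(D, Y): Agent 1 can switch to M (77 → 79). Not NE.
(D, Z): Agent 1 gets 33, best alternative 13; Agent 2 gets 96, best alternative 58. No profitable deviation — NE.

The unique pure-strategy Nash equilibrium is (D, Z).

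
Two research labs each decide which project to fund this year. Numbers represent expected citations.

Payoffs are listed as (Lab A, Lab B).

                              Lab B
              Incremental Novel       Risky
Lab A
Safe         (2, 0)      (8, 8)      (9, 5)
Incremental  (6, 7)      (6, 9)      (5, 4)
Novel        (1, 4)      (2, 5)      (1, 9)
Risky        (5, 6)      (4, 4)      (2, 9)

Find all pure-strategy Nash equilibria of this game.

(Safe, Incremental): Lab A can switch to Incremental (2 → 6). Not NE.
(Safe, Novel): Lab A gets 8, best alternative 6; Lab B gets 8, best alternative 5. No profitable deviation — NE.
(Safe, Risky): Lab B can switch to Novel (5 → 8). Not NE.
(Incremental, Incremental): Lab B can switch to Novel (7 → 9). Not NE.
(Incremental, Novel): Lab A can switch to Safe (6 → 8). Not NE.
(Incremental, Risky): Lab A can switch to Safe (5 → 9). Not NE.
(Novel, Incremental): Lab A can switch to Safe (1 → 2). Not NE.
(Novel, Novel): Lab A can switch to Safe (2 → 8). Not NE.
(Novel, Risky): Lab A can switch to Safe (1 → 9). Not NE.
(Risky, Incremental): Lab A can switch to Incremental (5 → 6). Not NE.
(Risky, Novel): Lab A can switch to Safe (4 → 8). Not NE.
(The remaining 1 profile has a profitable deviation by the same check.)

Pure NE: (Safe, Novel)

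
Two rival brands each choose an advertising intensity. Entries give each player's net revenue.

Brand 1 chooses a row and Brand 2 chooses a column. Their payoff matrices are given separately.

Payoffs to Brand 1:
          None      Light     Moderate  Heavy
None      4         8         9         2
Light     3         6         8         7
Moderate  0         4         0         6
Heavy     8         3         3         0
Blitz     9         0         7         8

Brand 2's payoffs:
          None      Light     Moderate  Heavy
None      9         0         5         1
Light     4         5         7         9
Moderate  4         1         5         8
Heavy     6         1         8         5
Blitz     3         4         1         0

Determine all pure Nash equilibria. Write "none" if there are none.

No pure-strategy Nash equilibrium.

For each player, find the best response to each opponent profile; mutual best responses are the pure NE.
Brand 1 against None: payoffs 4, 3, 0, 8, 9 → best response Blitz.
Brand 1 against Light: payoffs 8, 6, 4, 3, 0 → best response None.
Brand 1 against Moderate: payoffs 9, 8, 0, 3, 7 → best response None.
Brand 1 against Heavy: payoffs 2, 7, 6, 0, 8 → best response Blitz.
Brand 2 against None: payoffs 9, 0, 5, 1 → best response None.
Brand 2 against Light: payoffs 4, 5, 7, 9 → best response Heavy.
Brand 2 against Moderate: payoffs 4, 1, 5, 8 → best response Heavy.
Brand 2 against Heavy: payoffs 6, 1, 8, 5 → best response Moderate.
Brand 2 against Blitz: payoffs 3, 4, 1, 0 → best response Light.
No profile is a mutual best response for all players.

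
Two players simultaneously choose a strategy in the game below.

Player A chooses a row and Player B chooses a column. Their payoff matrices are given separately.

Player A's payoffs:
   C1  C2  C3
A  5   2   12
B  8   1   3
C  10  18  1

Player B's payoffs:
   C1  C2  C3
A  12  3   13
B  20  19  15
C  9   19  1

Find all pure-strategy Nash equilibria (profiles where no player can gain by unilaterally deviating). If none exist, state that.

Player A against C1: payoffs 5, 8, 10 → best response C.
Player A against C2: payoffs 2, 1, 18 → best response C.
Player A against C3: payoffs 12, 3, 1 → best response A.
Player B against A: payoffs 12, 3, 13 → best response C3.
Player B against B: payoffs 20, 19, 15 → best response C1.
Player B against C: payoffs 9, 19, 1 → best response C2.
Mutual best responses: (A, C3); (C, C2).

Pure-strategy Nash equilibria: (A, C3); (C, C2)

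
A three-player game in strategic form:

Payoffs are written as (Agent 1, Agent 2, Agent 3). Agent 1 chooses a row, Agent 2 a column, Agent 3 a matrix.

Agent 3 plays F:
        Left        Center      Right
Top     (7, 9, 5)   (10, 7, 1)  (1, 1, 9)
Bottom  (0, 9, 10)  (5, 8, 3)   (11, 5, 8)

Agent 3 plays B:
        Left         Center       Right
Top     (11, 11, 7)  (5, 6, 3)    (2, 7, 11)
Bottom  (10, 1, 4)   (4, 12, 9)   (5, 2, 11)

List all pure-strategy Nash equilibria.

For each strategy profile, look for a profitable unilateral deviation.
(Top, Left, F): Agent 3 can switch to B (5 → 7). Not NE.
(Top, Left, B): Agent 1 gets 11, best alternative 10; Agent 2 gets 11, best alternative 7; Agent 3 gets 7, best alternative 5. No profitable deviation — NE.
(Top, Center, F): Agent 2 can switch to Left (7 → 9). Not NE.
(Top, Center, B): Agent 2 can switch to Left (6 → 11). Not NE.
(Top, Right, F): Agent 1 can switch to Bottom (1 → 11). Not NE.
(Top, Right, B): Agent 1 can switch to Bottom (2 → 5). Not NE.
(Bottom, Left, F): Agent 1 can switch to Top (0 → 7). Not NE.
(Bottom, Left, B): Agent 1 can switch to Top (10 → 11). Not NE.
(Bottom, Center, F): Agent 1 can switch to Top (5 → 10). Not NE.
(The remaining 3 profiles each have a profitable deviation by the same check.)

Pure NE: (Top, Left, B)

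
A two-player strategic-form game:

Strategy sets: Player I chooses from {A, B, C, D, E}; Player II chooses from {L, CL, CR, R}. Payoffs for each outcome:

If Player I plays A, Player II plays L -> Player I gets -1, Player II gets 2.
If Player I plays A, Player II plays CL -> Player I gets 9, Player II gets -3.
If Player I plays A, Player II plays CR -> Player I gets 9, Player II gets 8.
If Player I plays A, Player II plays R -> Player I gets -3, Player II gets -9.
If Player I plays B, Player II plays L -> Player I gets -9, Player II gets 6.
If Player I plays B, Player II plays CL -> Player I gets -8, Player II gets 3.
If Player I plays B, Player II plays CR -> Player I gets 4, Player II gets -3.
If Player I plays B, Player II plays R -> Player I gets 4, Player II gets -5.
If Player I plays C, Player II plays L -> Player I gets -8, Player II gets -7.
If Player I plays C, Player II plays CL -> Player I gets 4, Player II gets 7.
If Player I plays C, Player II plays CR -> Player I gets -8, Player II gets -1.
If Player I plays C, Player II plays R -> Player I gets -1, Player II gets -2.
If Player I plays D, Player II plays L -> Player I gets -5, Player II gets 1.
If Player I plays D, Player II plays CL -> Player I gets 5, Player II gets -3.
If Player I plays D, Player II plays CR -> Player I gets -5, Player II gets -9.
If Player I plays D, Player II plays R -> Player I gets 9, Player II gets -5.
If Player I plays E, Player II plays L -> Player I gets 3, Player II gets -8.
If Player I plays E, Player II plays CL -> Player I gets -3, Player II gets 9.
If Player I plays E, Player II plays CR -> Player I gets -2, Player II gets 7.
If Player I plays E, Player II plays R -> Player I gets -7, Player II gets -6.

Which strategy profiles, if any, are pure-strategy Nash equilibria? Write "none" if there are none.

(A, CR)

Player I against L: payoffs -1, -9, -8, -5, 3 → best response E.
Player I against CL: payoffs 9, -8, 4, 5, -3 → best response A.
Player I against CR: payoffs 9, 4, -8, -5, -2 → best response A.
Player I against R: payoffs -3, 4, -1, 9, -7 → best response D.
Player II against A: payoffs 2, -3, 8, -9 → best response CR.
Player II against B: payoffs 6, 3, -3, -5 → best response L.
Player II against C: payoffs -7, 7, -1, -2 → best response CL.
Player II against D: payoffs 1, -3, -9, -5 → best response L.
Player II against E: payoffs -8, 9, 7, -6 → best response CL.
Mutual best responses: (A, CR).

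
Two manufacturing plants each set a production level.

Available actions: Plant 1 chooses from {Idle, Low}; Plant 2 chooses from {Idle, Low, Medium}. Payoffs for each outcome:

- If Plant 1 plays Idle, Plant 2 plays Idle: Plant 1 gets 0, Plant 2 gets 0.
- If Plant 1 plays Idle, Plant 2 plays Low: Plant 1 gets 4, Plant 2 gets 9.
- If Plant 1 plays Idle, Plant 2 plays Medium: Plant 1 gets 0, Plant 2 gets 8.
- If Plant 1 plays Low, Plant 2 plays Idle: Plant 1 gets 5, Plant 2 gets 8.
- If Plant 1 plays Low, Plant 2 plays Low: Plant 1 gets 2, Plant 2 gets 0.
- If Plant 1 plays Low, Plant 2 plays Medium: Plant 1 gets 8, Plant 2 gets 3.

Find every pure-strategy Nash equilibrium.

Plant 1 against Idle: payoffs 0, 5 → best response Low.
Plant 1 against Low: payoffs 4, 2 → best response Idle.
Plant 1 against Medium: payoffs 0, 8 → best response Low.
Plant 2 against Idle: payoffs 0, 9, 8 → best response Low.
Plant 2 against Low: payoffs 8, 0, 3 → best response Idle.
Mutual best responses: (Idle, Low); (Low, Idle).

The pure Nash equilibria are (Idle, Low), (Low, Idle).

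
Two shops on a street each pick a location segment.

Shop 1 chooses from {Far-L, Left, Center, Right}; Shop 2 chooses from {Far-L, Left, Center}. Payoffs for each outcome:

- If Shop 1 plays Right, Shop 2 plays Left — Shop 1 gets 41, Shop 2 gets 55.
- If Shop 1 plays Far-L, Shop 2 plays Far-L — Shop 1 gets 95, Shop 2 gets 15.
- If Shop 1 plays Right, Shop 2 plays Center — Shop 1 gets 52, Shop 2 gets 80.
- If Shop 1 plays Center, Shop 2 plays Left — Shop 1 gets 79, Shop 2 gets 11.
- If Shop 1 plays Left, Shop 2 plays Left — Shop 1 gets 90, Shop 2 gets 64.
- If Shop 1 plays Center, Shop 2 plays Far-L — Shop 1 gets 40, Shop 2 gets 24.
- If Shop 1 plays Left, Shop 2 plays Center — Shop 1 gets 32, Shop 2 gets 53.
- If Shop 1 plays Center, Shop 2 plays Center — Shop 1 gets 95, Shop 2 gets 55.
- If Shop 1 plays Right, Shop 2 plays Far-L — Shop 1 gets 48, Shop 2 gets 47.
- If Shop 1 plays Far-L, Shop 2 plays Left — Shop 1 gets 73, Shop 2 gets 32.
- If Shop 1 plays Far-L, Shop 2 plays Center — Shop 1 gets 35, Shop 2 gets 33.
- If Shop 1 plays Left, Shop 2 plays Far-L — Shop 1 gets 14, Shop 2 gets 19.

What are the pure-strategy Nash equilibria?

Pure-strategy Nash equilibria: (Left, Left); (Center, Center)

(Far-L, Far-L): Shop 2 can switch to Left (15 → 32). Not NE.
(Far-L, Left): Shop 1 can switch to Left (73 → 90). Not NE.
(Far-L, Center): Shop 1 can switch to Center (35 → 95). Not NE.
(Left, Far-L): Shop 1 can switch to Far-L (14 → 95). Not NE.
(Left, Left): Shop 1 gets 90, best alternative 79; Shop 2 gets 64, best alternative 53. No profitable deviation — NE.
(Left, Center): Shop 1 can switch to Far-L (32 → 35). Not NE.
(Center, Far-L): Shop 1 can switch to Far-L (40 → 95). Not NE.
(Center, Left): Shop 1 can switch to Left (79 → 90). Not NE.
(Center, Center): Shop 1 gets 95, best alternative 52; Shop 2 gets 55, best alternative 24. No profitable deviation — NE.
(Right, Far-L): Shop 1 can switch to Far-L (48 → 95). Not NE.
(Right, Left): Shop 1 can switch to Far-L (41 → 73). Not NE.
(Right, Center): Shop 1 can switch to Center (52 → 95). Not NE.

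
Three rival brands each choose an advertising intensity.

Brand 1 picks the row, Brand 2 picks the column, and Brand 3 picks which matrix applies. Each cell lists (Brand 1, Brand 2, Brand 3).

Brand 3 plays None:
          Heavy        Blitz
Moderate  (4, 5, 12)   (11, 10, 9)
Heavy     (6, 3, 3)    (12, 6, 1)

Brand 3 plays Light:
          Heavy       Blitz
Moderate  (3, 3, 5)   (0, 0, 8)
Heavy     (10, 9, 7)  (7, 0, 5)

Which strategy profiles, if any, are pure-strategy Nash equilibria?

(Moderate, Heavy, None): Brand 1 can switch to Heavy (4 → 6). Not NE.
(Moderate, Heavy, Light): Brand 1 can switch to Heavy (3 → 10). Not NE.
(Moderate, Blitz, None): Brand 1 can switch to Heavy (11 → 12). Not NE.
(Moderate, Blitz, Light): Brand 1 can switch to Heavy (0 → 7). Not NE.
(Heavy, Heavy, None): Brand 2 can switch to Blitz (3 → 6). Not NE.
(Heavy, Heavy, Light): Brand 1 gets 10, best alternative 3; Brand 2 gets 9, best alternative 0; Brand 3 gets 7, best alternative 3. No profitable deviation — NE.
(Heavy, Blitz, None): Brand 3 can switch to Light (1 → 5). Not NE.
(Heavy, Blitz, Light): Brand 2 can switch to Heavy (0 → 9). Not NE.

Pure NE: (Heavy, Heavy, Light)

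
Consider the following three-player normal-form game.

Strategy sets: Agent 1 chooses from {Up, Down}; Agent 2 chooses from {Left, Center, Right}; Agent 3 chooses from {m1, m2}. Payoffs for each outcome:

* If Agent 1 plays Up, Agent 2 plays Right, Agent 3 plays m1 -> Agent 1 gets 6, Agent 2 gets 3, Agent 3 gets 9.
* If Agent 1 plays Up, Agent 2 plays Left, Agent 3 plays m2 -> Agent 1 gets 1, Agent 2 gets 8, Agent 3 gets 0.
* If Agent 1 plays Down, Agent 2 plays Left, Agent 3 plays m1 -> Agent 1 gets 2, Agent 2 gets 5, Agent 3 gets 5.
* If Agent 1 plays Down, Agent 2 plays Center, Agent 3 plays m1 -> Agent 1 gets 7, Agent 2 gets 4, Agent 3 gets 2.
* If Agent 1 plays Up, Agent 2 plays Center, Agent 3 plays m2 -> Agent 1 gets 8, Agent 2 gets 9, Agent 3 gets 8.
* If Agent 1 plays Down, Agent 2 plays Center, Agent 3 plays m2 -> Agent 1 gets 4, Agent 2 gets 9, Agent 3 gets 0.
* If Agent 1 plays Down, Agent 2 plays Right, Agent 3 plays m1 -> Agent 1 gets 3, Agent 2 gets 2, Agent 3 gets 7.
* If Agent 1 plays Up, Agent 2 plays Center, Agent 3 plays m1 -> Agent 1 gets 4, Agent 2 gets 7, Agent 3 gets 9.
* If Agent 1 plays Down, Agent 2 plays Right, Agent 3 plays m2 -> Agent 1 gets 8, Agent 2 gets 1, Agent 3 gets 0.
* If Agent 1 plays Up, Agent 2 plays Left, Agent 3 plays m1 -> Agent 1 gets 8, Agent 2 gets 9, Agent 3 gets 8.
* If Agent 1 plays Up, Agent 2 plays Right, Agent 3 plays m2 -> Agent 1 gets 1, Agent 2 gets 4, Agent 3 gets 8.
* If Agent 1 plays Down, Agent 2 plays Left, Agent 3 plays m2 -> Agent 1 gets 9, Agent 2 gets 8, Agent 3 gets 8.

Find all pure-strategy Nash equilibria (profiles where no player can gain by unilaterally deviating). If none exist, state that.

Agent 1 against (Left, m1): payoffs 8, 2 → best response Up.
Agent 1 against (Left, m2): payoffs 1, 9 → best response Down.
Agent 1 against (Center, m1): payoffs 4, 7 → best response Down.
Agent 1 against (Center, m2): payoffs 8, 4 → best response Up.
Agent 1 against (Right, m1): payoffs 6, 3 → best response Up.
Agent 1 against (Right, m2): payoffs 1, 8 → best response Down.
Agent 2 against (Up, m1): payoffs 9, 7, 3 → best response Left.
Agent 2 against (Up, m2): payoffs 8, 9, 4 → best response Center.
Agent 2 against (Down, m1): payoffs 5, 4, 2 → best response Left.
Agent 2 against (Down, m2): payoffs 8, 9, 1 → best response Center.
Agent 3 against (Up, Left): payoffs 8, 0 → best response m1.
Agent 3 against (Up, Center): payoffs 9, 8 → best response m1.
Agent 3 against (Up, Right): payoffs 9, 8 → best response m1.
Agent 3 against (Down, Left): payoffs 5, 8 → best response m2.
Agent 3 against (Down, Center): payoffs 2, 0 → best response m1.
Agent 3 against (Down, Right): payoffs 7, 0 → best response m1.
Mutual best responses: (Up, Left, m1).

The unique pure-strategy Nash equilibrium is (Up, Left, m1).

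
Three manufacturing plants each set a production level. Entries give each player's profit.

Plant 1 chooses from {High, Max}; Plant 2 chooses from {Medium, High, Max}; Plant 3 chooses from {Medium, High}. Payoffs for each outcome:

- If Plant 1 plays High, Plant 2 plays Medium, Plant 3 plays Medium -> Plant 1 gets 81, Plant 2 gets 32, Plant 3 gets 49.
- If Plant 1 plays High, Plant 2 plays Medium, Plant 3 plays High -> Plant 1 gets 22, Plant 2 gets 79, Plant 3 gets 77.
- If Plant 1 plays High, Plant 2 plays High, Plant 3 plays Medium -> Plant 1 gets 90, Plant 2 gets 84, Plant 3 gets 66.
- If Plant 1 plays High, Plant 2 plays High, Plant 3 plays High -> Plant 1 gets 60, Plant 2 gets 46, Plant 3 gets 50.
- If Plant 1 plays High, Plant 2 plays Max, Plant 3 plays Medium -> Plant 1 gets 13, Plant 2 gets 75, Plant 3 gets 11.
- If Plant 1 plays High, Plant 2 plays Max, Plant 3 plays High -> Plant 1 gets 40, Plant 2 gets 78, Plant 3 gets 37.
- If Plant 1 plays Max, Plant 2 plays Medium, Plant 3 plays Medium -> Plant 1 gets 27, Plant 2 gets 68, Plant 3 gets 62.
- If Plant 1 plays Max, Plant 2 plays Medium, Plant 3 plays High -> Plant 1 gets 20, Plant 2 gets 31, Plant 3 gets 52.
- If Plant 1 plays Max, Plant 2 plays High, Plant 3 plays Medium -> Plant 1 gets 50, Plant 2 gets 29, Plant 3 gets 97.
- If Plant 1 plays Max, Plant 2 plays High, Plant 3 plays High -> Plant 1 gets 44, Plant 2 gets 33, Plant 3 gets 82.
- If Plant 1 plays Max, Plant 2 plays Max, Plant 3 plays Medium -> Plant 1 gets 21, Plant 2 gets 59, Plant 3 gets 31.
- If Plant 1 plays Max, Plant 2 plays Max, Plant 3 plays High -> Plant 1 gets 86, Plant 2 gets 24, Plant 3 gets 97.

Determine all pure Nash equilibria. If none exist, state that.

Plant 1 against (Medium, Medium): payoffs 81, 27 → best response High.
Plant 1 against (Medium, High): payoffs 22, 20 → best response High.
Plant 1 against (High, Medium): payoffs 90, 50 → best response High.
Plant 1 against (High, High): payoffs 60, 44 → best response High.
Plant 1 against (Max, Medium): payoffs 13, 21 → best response Max.
Plant 1 against (Max, High): payoffs 40, 86 → best response Max.
Plant 2 against (High, Medium): payoffs 32, 84, 75 → best response High.
Plant 2 against (High, High): payoffs 79, 46, 78 → best response Medium.
Plant 2 against (Max, Medium): payoffs 68, 29, 59 → best response Medium.
Plant 2 against (Max, High): payoffs 31, 33, 24 → best response High.
Plant 3 against (High, Medium): payoffs 49, 77 → best response High.
Plant 3 against (High, High): payoffs 66, 50 → best response Medium.
Plant 3 against (High, Max): payoffs 11, 37 → best response High.
Plant 3 against (Max, Medium): payoffs 62, 52 → best response Medium.
Plant 3 against (Max, High): payoffs 97, 82 → best response Medium.
Plant 3 against (Max, Max): payoffs 31, 97 → best response High.
Mutual best responses: (High, Medium, High); (High, High, Medium).

Pure-strategy Nash equilibria: (High, Medium, High), (High, High, Medium)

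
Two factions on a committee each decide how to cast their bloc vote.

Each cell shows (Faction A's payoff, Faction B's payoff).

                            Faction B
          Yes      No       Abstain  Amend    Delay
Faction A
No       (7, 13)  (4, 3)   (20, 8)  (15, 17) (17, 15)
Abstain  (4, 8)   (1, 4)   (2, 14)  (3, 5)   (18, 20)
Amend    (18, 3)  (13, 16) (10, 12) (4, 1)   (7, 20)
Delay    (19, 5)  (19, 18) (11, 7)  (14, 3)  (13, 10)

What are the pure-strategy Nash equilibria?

Faction A against Yes: payoffs 7, 4, 18, 19 → best response Delay.
Faction A against No: payoffs 4, 1, 13, 19 → best response Delay.
Faction A against Abstain: payoffs 20, 2, 10, 11 → best response No.
Faction A against Amend: payoffs 15, 3, 4, 14 → best response No.
Faction A against Delay: payoffs 17, 18, 7, 13 → best response Abstain.
Faction B against No: payoffs 13, 3, 8, 17, 15 → best response Amend.
Faction B against Abstain: payoffs 8, 4, 14, 5, 20 → best response Delay.
Faction B against Amend: payoffs 3, 16, 12, 1, 20 → best response Delay.
Faction B against Delay: payoffs 5, 18, 7, 3, 10 → best response No.
Mutual best responses: (No, Amend); (Abstain, Delay); (Delay, No).

(No, Amend) and (Abstain, Delay) and (Delay, No)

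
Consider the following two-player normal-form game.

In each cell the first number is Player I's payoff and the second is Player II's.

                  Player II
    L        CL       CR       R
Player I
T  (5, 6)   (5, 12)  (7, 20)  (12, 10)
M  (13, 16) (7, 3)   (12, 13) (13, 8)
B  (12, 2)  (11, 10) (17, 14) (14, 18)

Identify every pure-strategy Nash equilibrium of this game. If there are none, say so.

Pure-strategy Nash equilibria: (M, L), (B, R)

(T, L): Player I can switch to M (5 → 13). Not NE.
(T, CL): Player I can switch to M (5 → 7). Not NE.
(T, CR): Player I can switch to M (7 → 12). Not NE.
(T, R): Player I can switch to M (12 → 13). Not NE.
(M, L): Player I gets 13, best alternative 12; Player II gets 16, best alternative 13. No profitable deviation — NE.
(M, CL): Player I can switch to B (7 → 11). Not NE.
(M, CR): Player I can switch to B (12 → 17). Not NE.
(B, R): Player I gets 14, best alternative 13; Player II gets 18, best alternative 14. No profitable deviation — NE.
(The remaining 4 profiles each have a profitable deviation by the same check.)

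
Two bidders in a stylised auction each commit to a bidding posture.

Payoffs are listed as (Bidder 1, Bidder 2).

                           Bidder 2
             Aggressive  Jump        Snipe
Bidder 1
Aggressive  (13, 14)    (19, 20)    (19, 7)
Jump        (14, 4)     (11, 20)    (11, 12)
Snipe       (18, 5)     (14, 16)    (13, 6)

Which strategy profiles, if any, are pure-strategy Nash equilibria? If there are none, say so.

For each player, find the best response to each opponent profile; mutual best responses are the pure NE.
Bidder 1 against Aggressive: payoffs 13, 14, 18 → best response Snipe.
Bidder 1 against Jump: payoffs 19, 11, 14 → best response Aggressive.
Bidder 1 against Snipe: payoffs 19, 11, 13 → best response Aggressive.
Bidder 2 against Aggressive: payoffs 14, 20, 7 → best response Jump.
Bidder 2 against Jump: payoffs 4, 20, 12 → best response Jump.
Bidder 2 against Snipe: payoffs 5, 16, 6 → best response Jump.
Mutual best responses: (Aggressive, Jump).

(Aggressive, Jump)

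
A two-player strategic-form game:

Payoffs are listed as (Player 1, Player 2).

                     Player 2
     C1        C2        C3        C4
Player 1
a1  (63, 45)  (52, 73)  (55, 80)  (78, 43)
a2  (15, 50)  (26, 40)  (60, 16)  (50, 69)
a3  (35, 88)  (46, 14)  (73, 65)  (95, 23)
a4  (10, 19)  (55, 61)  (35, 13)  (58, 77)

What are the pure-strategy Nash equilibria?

No pure-strategy Nash equilibrium.

Mark each player's best response to every combination of opponents' strategies; a profile where every player is best-responding is a pure Nash equilibrium.
Player 1 against C1: payoffs 63, 15, 35, 10 → best response a1.
Player 1 against C2: payoffs 52, 26, 46, 55 → best response a4.
Player 1 against C3: payoffs 55, 60, 73, 35 → best response a3.
Player 1 against C4: payoffs 78, 50, 95, 58 → best response a3.
Player 2 against a1: payoffs 45, 73, 80, 43 → best response C3.
Player 2 against a2: payoffs 50, 40, 16, 69 → best response C4.
Player 2 against a3: payoffs 88, 14, 65, 23 → best response C1.
Player 2 against a4: payoffs 19, 61, 13, 77 → best response C4.
No profile is a mutual best response for all players.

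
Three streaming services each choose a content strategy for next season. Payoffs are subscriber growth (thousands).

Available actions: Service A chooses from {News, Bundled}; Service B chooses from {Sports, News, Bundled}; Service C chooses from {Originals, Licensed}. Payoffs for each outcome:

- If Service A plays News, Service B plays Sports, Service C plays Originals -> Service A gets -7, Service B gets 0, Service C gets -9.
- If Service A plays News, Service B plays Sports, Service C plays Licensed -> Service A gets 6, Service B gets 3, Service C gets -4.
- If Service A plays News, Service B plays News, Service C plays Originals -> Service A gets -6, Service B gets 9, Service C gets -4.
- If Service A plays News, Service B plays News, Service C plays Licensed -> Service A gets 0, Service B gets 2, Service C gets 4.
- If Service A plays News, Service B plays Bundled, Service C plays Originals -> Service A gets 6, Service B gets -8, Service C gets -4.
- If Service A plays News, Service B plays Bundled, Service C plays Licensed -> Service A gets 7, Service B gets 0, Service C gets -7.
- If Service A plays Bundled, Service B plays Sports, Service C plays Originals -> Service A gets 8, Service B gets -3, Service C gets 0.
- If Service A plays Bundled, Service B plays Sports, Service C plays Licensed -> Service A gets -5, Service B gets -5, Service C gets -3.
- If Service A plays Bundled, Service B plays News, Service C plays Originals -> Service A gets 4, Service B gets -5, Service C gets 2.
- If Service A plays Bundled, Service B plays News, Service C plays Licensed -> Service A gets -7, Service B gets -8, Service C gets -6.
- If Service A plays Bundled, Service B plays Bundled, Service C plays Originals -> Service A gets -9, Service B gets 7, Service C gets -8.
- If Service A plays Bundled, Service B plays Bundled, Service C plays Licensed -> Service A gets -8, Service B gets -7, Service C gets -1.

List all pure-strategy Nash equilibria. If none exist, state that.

For each player, find the best response to each opponent profile; mutual best responses are the pure NE.
Service A against (Sports, Originals): payoffs -7, 8 → best response Bundled.
Service A against (Sports, Licensed): payoffs 6, -5 → best response News.
Service A against (News, Originals): payoffs -6, 4 → best response Bundled.
Service A against (News, Licensed): payoffs 0, -7 → best response News.
Service A against (Bundled, Originals): payoffs 6, -9 → best response News.
Service A against (Bundled, Licensed): payoffs 7, -8 → best response News.
Service B against (News, Originals): payoffs 0, 9, -8 → best response News.
Service B against (News, Licensed): payoffs 3, 2, 0 → best response Sports.
Service B against (Bundled, Originals): payoffs -3, -5, 7 → best response Bundled.
Service B against (Bundled, Licensed): payoffs -5, -8, -7 → best response Sports.
Service C against (News, Sports): payoffs -9, -4 → best response Licensed.
Service C against (News, News): payoffs -4, 4 → best response Licensed.
Service C against (News, Bundled): payoffs -4, -7 → best response Originals.
Service C against (Bundled, Sports): payoffs 0, -3 → best response Originals.
Service C against (Bundled, News): payoffs 2, -6 → best response Originals.
Service C against (Bundled, Bundled): payoffs -8, -1 → best response Licensed.
Mutual best responses: (News, Sports, Licensed).

(News, Sports, Licensed)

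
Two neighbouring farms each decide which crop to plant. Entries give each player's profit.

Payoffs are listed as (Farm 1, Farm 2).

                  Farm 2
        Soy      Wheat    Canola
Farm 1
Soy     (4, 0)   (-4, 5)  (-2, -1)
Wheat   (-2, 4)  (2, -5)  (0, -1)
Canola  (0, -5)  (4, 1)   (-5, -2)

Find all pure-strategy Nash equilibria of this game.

(Canola, Wheat)

Check each profile: it is a Nash equilibrium iff no player can strictly gain by switching unilaterally.
(Soy, Soy): Farm 2 can switch to Wheat (0 → 5). Not NE.
(Soy, Wheat): Farm 1 can switch to Wheat (-4 → 2). Not NE.
(Soy, Canola): Farm 1 can switch to Wheat (-2 → 0). Not NE.
(Wheat, Soy): Farm 1 can switch to Soy (-2 → 4). Not NE.
(Wheat, Wheat): Farm 1 can switch to Canola (2 → 4). Not NE.
(Wheat, Canola): Farm 2 can switch to Soy (-1 → 4). Not NE.
(Canola, Soy): Farm 1 can switch to Soy (0 → 4). Not NE.
(Canola, Wheat): Farm 1 gets 4, best alternative 2; Farm 2 gets 1, best alternative -2. No profitable deviation — NE.
(Canola, Canola): Farm 1 can switch to Soy (-5 → -2). Not NE.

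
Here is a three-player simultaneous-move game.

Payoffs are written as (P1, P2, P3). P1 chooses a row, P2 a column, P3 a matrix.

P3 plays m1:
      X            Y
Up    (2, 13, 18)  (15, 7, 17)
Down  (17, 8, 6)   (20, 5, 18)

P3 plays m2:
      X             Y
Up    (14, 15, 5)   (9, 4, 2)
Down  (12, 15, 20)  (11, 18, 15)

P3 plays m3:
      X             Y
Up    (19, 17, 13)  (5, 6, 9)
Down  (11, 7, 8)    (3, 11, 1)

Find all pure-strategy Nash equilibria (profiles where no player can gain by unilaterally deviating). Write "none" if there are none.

(Up, X, m1): P1 can switch to Down (2 → 17). Not NE.
(Up, X, m2): P3 can switch to m1 (5 → 18). Not NE.
(Up, X, m3): P3 can switch to m1 (13 → 18). Not NE.
(Up, Y, m1): P1 can switch to Down (15 → 20). Not NE.
(Up, Y, m2): P1 can switch to Down (9 → 11). Not NE.
(Up, Y, m3): P2 can switch to X (6 → 17). Not NE.
(Down, X, m1): P3 can switch to m2 (6 → 20). Not NE.
(Down, X, m2): P1 can switch to Up (12 → 14). Not NE.
(The remaining 4 profiles each have a profitable deviation by the same check.)

No pure-strategy Nash equilibrium.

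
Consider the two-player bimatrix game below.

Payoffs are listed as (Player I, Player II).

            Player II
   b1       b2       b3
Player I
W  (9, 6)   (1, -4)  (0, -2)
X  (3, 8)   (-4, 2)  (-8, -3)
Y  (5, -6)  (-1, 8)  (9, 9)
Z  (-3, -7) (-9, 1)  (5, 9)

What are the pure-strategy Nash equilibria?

The pure Nash equilibria are (W, b1), (Y, b3).

For each strategy profile, look for a profitable unilateral deviation.
(W, b1): Player I gets 9, best alternative 5; Player II gets 6, best alternative -2. No profitable deviation — NE.
(W, b2): Player II can switch to b1 (-4 → 6). Not NE.
(W, b3): Player I can switch to Y (0 → 9). Not NE.
(X, b1): Player I can switch to W (3 → 9). Not NE.
(X, b2): Player I can switch to W (-4 → 1). Not NE.
(X, b3): Player I can switch to W (-8 → 0). Not NE.
(Y, b1): Player I can switch to W (5 → 9). Not NE.
(Y, b2): Player I can switch to W (-1 → 1). Not NE.
(Y, b3): Player I gets 9, best alternative 5; Player II gets 9, best alternative 8. No profitable deviation — NE.
(Z, b1): Player I can switch to W (-3 → 9). Not NE.
(Z, b2): Player I can switch to W (-9 → 1). Not NE.
(Z, b3): Player I can switch to Y (5 → 9). Not NE.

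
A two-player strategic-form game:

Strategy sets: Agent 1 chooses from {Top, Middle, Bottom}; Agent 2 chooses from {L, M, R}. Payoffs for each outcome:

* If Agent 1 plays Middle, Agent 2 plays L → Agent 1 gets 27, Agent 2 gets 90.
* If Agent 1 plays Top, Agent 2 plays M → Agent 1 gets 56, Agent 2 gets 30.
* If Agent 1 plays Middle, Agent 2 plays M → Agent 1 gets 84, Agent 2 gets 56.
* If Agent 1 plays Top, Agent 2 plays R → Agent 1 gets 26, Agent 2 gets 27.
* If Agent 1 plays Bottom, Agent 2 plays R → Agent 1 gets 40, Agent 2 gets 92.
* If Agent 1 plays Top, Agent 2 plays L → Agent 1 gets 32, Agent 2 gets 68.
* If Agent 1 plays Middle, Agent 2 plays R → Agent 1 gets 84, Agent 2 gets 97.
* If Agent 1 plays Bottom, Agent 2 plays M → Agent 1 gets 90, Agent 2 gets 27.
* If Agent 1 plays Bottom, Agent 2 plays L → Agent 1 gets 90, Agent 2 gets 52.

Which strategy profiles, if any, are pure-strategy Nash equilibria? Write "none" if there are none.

For each player, find the best response to each opponent profile; mutual best responses are the pure NE.
Agent 1 against L: payoffs 32, 27, 90 → best response Bottom.
Agent 1 against M: payoffs 56, 84, 90 → best response Bottom.
Agent 1 against R: payoffs 26, 84, 40 → best response Middle.
Agent 2 against Top: payoffs 68, 30, 27 → best response L.
Agent 2 against Middle: payoffs 90, 56, 97 → best response R.
Agent 2 against Bottom: payoffs 52, 27, 92 → best response R.
Mutual best responses: (Middle, R).

The unique pure-strategy Nash equilibrium is (Middle, R).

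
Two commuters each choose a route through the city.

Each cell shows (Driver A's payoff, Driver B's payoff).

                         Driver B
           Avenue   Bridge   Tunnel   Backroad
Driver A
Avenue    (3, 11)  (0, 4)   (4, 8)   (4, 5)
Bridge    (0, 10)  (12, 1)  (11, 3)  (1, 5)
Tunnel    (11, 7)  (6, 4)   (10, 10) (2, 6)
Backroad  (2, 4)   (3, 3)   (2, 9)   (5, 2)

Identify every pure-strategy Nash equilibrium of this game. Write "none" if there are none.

Driver A against Avenue: payoffs 3, 0, 11, 2 → best response Tunnel.
Driver A against Bridge: payoffs 0, 12, 6, 3 → best response Bridge.
Driver A against Tunnel: payoffs 4, 11, 10, 2 → best response Bridge.
Driver A against Backroad: payoffs 4, 1, 2, 5 → best response Backroad.
Driver B against Avenue: payoffs 11, 4, 8, 5 → best response Avenue.
Driver B against Bridge: payoffs 10, 1, 3, 5 → best response Avenue.
Driver B against Tunnel: payoffs 7, 4, 10, 6 → best response Tunnel.
Driver B against Backroad: payoffs 4, 3, 9, 2 → best response Tunnel.
No profile is a mutual best response for all players.

none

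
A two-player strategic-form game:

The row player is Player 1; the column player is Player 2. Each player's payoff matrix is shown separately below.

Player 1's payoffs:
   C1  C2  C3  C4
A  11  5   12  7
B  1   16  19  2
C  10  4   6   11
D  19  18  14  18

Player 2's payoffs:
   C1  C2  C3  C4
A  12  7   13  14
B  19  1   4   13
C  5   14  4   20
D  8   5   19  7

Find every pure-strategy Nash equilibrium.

(A, C1): Player 1 can switch to D (11 → 19). Not NE.
(A, C2): Player 1 can switch to B (5 → 16). Not NE.
(A, C3): Player 1 can switch to B (12 → 19). Not NE.
(A, C4): Player 1 can switch to C (7 → 11). Not NE.
(B, C1): Player 1 can switch to A (1 → 11). Not NE.
(B, C2): Player 1 can switch to D (16 → 18). Not NE.
(B, C3): Player 2 can switch to C1 (4 → 19). Not NE.
(B, C4): Player 1 can switch to A (2 → 7). Not NE.
(C, C1): Player 1 can switch to A (10 → 11). Not NE.
(C, C2): Player 1 can switch to A (4 → 5). Not NE.
(The remaining 6 profiles each have a profitable deviation by the same check.)

No pure-strategy Nash equilibrium.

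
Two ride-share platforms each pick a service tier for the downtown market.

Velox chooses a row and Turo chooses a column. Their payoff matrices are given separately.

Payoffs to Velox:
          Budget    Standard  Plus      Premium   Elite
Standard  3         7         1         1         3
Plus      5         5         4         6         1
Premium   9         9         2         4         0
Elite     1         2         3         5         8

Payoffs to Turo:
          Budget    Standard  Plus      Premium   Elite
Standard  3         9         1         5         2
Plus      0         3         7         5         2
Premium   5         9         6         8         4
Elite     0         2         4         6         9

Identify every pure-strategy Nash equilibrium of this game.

(Standard, Budget): Velox can switch to Plus (3 → 5). Not NE.
(Standard, Standard): Velox can switch to Premium (7 → 9). Not NE.
(Standard, Plus): Velox can switch to Plus (1 → 4). Not NE.
(Standard, Premium): Velox can switch to Plus (1 → 6). Not NE.
(Standard, Elite): Velox can switch to Elite (3 → 8). Not NE.
(Plus, Budget): Velox can switch to Premium (5 → 9). Not NE.
(Plus, Standard): Velox can switch to Standard (5 → 7). Not NE.
(Plus, Plus): Velox gets 4, best alternative 3; Turo gets 7, best alternative 5. No profitable deviation — NE.
(Plus, Premium): Turo can switch to Plus (5 → 7). Not NE.
(Premium, Standard): Velox gets 9, best alternative 7; Turo gets 9, best alternative 8. No profitable deviation — NE.
(Elite, Elite): Velox gets 8, best alternative 3; Turo gets 9, best alternative 6. No profitable deviation — NE.
(The remaining 9 profiles each have a profitable deviation by the same check.)

The pure Nash equilibria are (Plus, Plus) and (Premium, Standard) and (Elite, Elite).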